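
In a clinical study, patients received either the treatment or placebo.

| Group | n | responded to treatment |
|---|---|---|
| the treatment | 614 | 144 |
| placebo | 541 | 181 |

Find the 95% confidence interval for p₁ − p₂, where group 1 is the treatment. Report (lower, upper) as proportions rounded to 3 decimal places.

(-0.152, -0.048)

First, p̂₁ = 144/614 = 0.2345; p̂₂ = 181/541 = 0.3346.
The two standard errors are √(0.2345×0.7655/614) = 0.01710 and √(0.3346×0.6654/541) = 0.02029.
Because the samples are independent, SE_diff = √(0.01710² + 0.02029²) = 0.02653.
Using z* = 1.960 for 95%, ME = 1.960 × 0.02653 = 0.05200.
p̂₁ − p̂₂ = -0.1001; interval -0.1001 ± 0.05200 gives (-0.152, -0.048).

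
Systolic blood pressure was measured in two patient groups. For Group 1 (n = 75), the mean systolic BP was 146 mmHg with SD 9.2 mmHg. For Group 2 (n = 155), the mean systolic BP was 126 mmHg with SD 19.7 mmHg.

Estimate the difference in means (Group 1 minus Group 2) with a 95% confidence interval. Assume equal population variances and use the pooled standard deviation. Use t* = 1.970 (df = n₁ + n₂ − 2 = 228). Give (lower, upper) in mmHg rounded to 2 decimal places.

(15.28, 24.72)

s_p = √[((n₁−1)s₁² + (n₂−1)s₂²)/(n₁+n₂−2)] = √[(74·9.2² + 154·19.7²)/228] = 17.0177.
SE = 17.0177·√(1/75 + 1/155) = 2.3937.
With t* = 1.970, margin = 1.970 × 2.3937 = 4.7156.
x̄₁ − x̄₂ = 146 − 126 = 20.0000; interval 20.0000 ± 4.7156 = (15.28, 24.72).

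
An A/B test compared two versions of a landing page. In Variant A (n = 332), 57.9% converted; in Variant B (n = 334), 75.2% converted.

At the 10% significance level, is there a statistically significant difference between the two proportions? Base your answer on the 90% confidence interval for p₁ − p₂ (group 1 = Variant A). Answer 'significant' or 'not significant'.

The two standard errors are √(0.5790×0.4210/332) = 0.02710 and √(0.7520×0.2480/334) = 0.02363.
Because the samples are independent, SE_diff = √(0.02710² + 0.02363²) = 0.03596.
Using z* = 1.645 for 90%, ME = 1.645 × 0.03596 = 0.05915.
p̂₁ − p̂₂ = -0.1730; interval -0.1730 ± 0.05915 gives (-0.23215, -0.11385).
The interval (-0.23215, -0.11385) does not contain 0, so the difference is significant.

significant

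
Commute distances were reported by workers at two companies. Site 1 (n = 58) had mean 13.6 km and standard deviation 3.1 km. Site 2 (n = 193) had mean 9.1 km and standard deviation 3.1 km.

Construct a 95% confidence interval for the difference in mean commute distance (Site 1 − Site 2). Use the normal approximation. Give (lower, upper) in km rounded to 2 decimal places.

(3.59, 5.41)

Per-group SEs: s₁/√n₁ = 3.1/√58 = 0.4070, s₂/√n₂ = 3.1/√193 = 0.2231.
Unpooled SE of the difference: √(0.165649 + 0.04977361) = 0.4641.
Margin of error = z* · SE = 1.960 × 0.4641 = 0.9096.
x̄₁ − x̄₂ = 13.6 − 9.1 = 4.5000.
CI: 4.5000 ± 0.9096 = (3.59, 5.41).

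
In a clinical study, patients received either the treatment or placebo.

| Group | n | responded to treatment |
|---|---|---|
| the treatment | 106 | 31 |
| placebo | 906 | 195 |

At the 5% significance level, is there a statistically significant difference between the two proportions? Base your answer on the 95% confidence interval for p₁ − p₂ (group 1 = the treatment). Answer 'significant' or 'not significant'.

p̂₁ = 31/106 = 0.2925 and p̂₂ = 195/906 = 0.2152.
SE₁ = √(p̂₁(1−p̂₁)/n₁) = √(0.2925·0.7075/106) = 0.04418; SE₂ = √(0.2152·0.7848/906) = 0.01365.
Independent samples: SE of the difference = √(SE₁² + SE₂²) = √(0.0019518724 + 0.0001863225) = 0.04624.
z* for 95% confidence is 1.960, so the margin of error is 1.960 × 0.04624 = 0.09063.
Point estimate p̂₁ − p̂₂ = 0.2925 − 0.2152 = 0.0773.
0.0773 ± 0.09063 → (-0.01333, 0.16793).
The interval (-0.01333, 0.16793) contains 0, so the difference is not significant.

not significant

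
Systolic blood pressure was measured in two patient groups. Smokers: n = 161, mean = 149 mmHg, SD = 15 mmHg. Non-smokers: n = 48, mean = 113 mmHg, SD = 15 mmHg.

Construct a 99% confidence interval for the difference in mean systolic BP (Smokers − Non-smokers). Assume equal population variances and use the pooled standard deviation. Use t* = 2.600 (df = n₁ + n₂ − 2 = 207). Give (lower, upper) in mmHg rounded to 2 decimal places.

s_p = √[((n₁−1)s₁² + (n₂−1)s₂²)/(n₁+n₂−2)] = √[(160·15² + 47·15²)/207] = 15.0000.
SE = 15.0000·√(1/161 + 1/48) = 2.4668.
With t* = 2.600, margin = 2.600 × 2.4668 = 6.4137.
x̄₁ − x̄₂ = 149 − 113 = 36.0000; interval 36.0000 ± 6.4137 = (29.59, 42.41).

(29.59, 42.41)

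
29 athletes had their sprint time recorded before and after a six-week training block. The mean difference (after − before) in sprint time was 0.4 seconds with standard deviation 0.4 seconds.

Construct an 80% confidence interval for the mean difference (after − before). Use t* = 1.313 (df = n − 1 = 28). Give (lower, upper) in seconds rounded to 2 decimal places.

(0.30, 0.50)

This is a matched-pairs design, so SE = s_d/√n = 0.4/√29 = 0.0743.
Margin = 1.313 × 0.0743 = 0.0976; the interval is 0.4 ± 0.0976 = (0.30, 0.50).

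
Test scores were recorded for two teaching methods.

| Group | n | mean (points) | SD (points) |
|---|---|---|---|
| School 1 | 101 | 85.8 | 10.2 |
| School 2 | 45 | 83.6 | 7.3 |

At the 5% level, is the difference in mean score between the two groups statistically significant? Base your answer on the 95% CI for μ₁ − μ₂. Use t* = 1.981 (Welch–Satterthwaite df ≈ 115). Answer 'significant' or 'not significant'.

Per-group SEs: s₁/√n₁ = 10.2/√101 = 1.0149, s₂/√n₂ = 7.3/√45 = 1.0882.
Unpooled SE of the difference: √(1.03002201 + 1.18417924) = 1.4880.
Margin of error = t* · SE = 1.981 × 1.4880 = 2.9477.
x̄₁ − x̄₂ = 85.8 − 83.6 = 2.2000.
CI: 2.2000 ± 2.9477 = (-0.7477, 5.1477).
The interval (-0.7477, 5.1477) contains 0, so the difference is not significant.

not significant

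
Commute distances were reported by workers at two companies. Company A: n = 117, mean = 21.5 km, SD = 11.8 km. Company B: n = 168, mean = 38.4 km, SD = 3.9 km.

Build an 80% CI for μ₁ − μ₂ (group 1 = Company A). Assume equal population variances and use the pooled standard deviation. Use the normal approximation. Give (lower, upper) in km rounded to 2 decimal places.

Pooled variance s_p² = [116·11.8² + 167·3.9²] / (117+168−2) = 66.0492, so s_p = 8.1271.
SE_diff = s_p·√(1/n₁ + 1/n₂) = 8.1271·√(1/117 + 1/168) = 0.9786.
z* = 1.282; margin = 1.282 × 0.9786 = 1.2546.
Difference = 21.5 − 38.4 = -16.9000.
-16.9000 ± 1.2546 → (-18.15, -15.65).

(-18.15, -15.65)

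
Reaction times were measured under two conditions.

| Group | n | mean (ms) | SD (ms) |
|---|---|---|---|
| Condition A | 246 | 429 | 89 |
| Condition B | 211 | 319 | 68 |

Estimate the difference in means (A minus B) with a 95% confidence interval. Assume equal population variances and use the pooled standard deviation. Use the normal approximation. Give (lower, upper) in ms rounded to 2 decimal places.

Pooled variance s_p² = [245·89² + 210·68²] / (246+211−2) = 6399.3077, so s_p = 79.9957.
SE_diff = s_p·√(1/n₁ + 1/n₂) = 79.9957·√(1/246 + 1/211) = 7.5061.
z* = 1.960; margin = 1.960 × 7.5061 = 14.7120.
Difference = 429 − 319 = 110.0000.
110.0000 ± 14.7120 → (95.29, 124.71).

(95.29, 124.71)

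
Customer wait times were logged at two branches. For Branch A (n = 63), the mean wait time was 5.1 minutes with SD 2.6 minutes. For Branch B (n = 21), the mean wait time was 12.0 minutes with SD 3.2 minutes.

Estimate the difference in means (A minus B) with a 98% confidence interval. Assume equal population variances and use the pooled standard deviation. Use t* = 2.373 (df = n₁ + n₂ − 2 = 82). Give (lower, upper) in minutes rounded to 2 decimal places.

(-8.55, -5.25)

s_p = √[((n₁−1)s₁² + (n₂−1)s₂²)/(n₁+n₂−2)] = √[(62·2.6² + 20·3.2²)/82] = 2.7584.
SE = 2.7584·√(1/63 + 1/21) = 0.6951.
With t* = 2.373, margin = 2.373 × 0.6951 = 1.6495.
x̄₁ − x̄₂ = 5.1 − 12.0 = -6.9000; interval -6.9000 ± 1.6495 = (-8.55, -5.25).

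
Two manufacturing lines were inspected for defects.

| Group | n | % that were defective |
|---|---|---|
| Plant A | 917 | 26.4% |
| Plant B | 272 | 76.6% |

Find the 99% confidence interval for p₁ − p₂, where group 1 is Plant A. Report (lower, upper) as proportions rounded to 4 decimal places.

(-0.5780, -0.4260)

SE₁ = √(p̂₁(1−p̂₁)/n₁) = √(0.2640·0.7360/917) = 0.01456; SE₂ = √(0.7660·0.2340/272) = 0.02567.
Independent samples: SE of the difference = √(SE₁² + SE₂²) = √(0.0002119936 + 0.0006589489) = 0.02951.
z* for 99% confidence is 2.576, so the margin of error is 2.576 × 0.02951 = 0.07602.
Point estimate p̂₁ − p̂₂ = 0.2640 − 0.7660 = -0.5020.
-0.5020 ± 0.07602 → (-0.5780, -0.4260).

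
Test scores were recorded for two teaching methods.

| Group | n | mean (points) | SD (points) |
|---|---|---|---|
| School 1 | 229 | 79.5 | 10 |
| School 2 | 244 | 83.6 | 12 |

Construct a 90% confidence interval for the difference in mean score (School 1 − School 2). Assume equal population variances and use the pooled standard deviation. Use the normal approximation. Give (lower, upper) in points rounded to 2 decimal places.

s_p = √[((n₁−1)s₁² + (n₂−1)s₂²)/(n₁+n₂−2)] = √[(228·10² + 243·12²)/471] = 11.0770.
SE = 11.0770·√(1/229 + 1/244) = 1.0192.
With z* = 1.645, margin = 1.645 × 1.0192 = 1.6766.
x̄₁ − x̄₂ = 79.5 − 83.6 = -4.1000; interval -4.1000 ± 1.6766 = (-5.78, -2.42).

(-5.78, -2.42)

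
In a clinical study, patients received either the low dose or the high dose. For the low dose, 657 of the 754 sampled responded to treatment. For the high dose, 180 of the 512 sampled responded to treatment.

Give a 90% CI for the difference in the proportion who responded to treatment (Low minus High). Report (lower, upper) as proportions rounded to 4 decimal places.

(0.4797, 0.5599)

Sample proportions: 657/754 = 0.8714, 180/512 = 0.3516.
Each SE is √(p̂(1−p̂)/n): √(0.8714·0.1286/754) = 0.01219 and √(0.3516·0.6484/512) = 0.02110.
SE(p̂₁ − p̂₂) = √(SE₁² + SE₂²) = √(0.0001485961 + 0.00044521) = 0.02437, since the two samples are independent.
At 90% confidence z* = 1.645; margin = 1.645 × 0.02437 = 0.04009.
The difference is 0.8714 − 0.3516 = 0.5198, so the interval is 0.5198 ± 0.04009 = (0.4797, 0.5599).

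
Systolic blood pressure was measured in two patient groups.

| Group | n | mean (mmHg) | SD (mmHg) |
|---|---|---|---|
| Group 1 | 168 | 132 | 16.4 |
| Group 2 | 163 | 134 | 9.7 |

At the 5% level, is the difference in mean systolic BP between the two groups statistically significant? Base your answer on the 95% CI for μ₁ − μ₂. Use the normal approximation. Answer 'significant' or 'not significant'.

not significant

Standard errors of each mean: 16.4/√168 = 1.2653 and 9.7/√163 = 0.7598.
SE(x̄₁ − x̄₂) = √(1.2653² + 0.7598²) = 1.4759 for independent samples with unequal variances.
With z* = 1.960, the margin is 1.960 × 1.4759 = 2.8928.
x̄₁ − x̄₂ = 132 − 134 = -2.0000; the interval is -2.0000 ± 2.8928 = (-4.8928, 0.8928).
The interval (-4.8928, 0.8928) contains 0, so the difference is not significant.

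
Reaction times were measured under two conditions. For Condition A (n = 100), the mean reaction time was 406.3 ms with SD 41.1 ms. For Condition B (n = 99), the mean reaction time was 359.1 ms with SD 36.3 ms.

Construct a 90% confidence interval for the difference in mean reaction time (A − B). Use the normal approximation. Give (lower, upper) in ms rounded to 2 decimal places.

(38.16, 56.24)

SE₁ = s₁/√n₁ = 41.1/√100 = 4.1100; SE₂ = 36.3/√99 = 3.6483.
Independent samples, unequal variances: SE_diff = √(SE₁² + SE₂²) = √(16.8921 + 13.31009289) = 5.4957.
z* = 1.645, so margin of error = 1.645 × 5.4957 = 9.0404.
Difference in means = 406.3 − 359.1 = 47.2000.
47.2000 ± 9.0404 → (38.16, 56.24).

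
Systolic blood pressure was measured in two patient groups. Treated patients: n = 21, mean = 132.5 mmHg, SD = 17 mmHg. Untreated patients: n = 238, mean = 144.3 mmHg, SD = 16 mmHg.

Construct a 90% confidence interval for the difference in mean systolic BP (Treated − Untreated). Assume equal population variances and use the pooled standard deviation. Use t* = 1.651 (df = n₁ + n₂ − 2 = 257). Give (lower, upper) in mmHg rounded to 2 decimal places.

(-17.84, -5.76)

s_p = √[((n₁−1)s₁² + (n₂−1)s₂²)/(n₁+n₂−2)] = √[(20·17² + 237·16²)/257] = 16.0801.
SE = 16.0801·√(1/21 + 1/238) = 3.6605.
With t* = 1.651, margin = 1.651 × 3.6605 = 6.0435.
x̄₁ − x̄₂ = 132.5 − 144.3 = -11.8000; interval -11.8000 ± 6.0435 = (-17.84, -5.76).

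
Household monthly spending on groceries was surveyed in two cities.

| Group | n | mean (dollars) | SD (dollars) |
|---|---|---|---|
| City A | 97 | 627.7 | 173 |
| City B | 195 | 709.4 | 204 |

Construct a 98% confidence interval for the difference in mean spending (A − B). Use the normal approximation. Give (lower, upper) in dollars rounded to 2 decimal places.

Standard errors of each mean: 173/√97 = 17.5655 and 204/√195 = 14.6087.
SE(x̄₁ − x̄₂) = √(17.5655² + 14.6087²) = 22.8465 for independent samples with unequal variances.
With z* = 2.326, the margin is 2.326 × 22.8465 = 53.1410.
x̄₁ − x̄₂ = 627.7 − 709.4 = -81.7000; the interval is -81.7000 ± 53.1410 = (-134.84, -28.56).

(-134.84, -28.56)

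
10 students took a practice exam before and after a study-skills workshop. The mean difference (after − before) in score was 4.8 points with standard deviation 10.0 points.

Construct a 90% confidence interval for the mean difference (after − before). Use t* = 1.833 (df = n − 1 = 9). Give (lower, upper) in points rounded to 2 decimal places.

This is a matched-pairs design, so SE = s_d/√n = 10.0/√10 = 3.1623.
Margin = 1.833 × 3.1623 = 5.7965; the interval is 4.8 ± 5.7965 = (-1.00, 10.60).

(-1.00, 10.60)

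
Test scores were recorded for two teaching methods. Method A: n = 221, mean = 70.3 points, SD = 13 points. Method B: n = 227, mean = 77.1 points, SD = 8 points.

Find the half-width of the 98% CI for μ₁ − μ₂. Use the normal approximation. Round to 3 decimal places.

Standard errors of each mean: 13/√221 = 0.8745 and 8/√227 = 0.5310.
SE(x̄₁ − x̄₂) = √(0.8745² + 0.5310²) = 1.0231 for independent samples with unequal variances.
With z* = 2.326, the margin is 2.326 × 1.0231 = 2.3797.

2.380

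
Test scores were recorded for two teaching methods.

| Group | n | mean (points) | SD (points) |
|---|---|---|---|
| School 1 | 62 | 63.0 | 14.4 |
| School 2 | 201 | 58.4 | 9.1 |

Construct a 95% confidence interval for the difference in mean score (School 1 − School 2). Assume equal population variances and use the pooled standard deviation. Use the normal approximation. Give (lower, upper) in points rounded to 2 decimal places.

Pooled variance s_p² = [61·14.4² + 200·9.1²] / (62+201−2) = 111.9194, so s_p = 10.5792.
SE_diff = s_p·√(1/n₁ + 1/n₂) = 10.5792·√(1/62 + 1/201) = 1.5369.
z* = 1.960; margin = 1.960 × 1.5369 = 3.0123.
Difference = 63.0 − 58.4 = 4.6000.
4.6000 ± 3.0123 → (1.59, 7.61).

(1.59, 7.61)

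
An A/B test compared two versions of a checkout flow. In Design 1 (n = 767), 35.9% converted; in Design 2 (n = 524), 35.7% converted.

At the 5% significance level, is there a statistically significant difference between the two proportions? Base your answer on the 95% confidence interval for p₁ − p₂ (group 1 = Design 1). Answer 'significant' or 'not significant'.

The two standard errors are √(0.3590×0.6410/767) = 0.01732 and √(0.3570×0.6430/524) = 0.02093.
Because the samples are independent, SE_diff = √(0.01732² + 0.02093²) = 0.02717.
Using z* = 1.960 for 95%, ME = 1.960 × 0.02717 = 0.05325.
p̂₁ − p̂₂ = 0.0020; interval 0.0020 ± 0.05325 gives (-0.05125, 0.05525).
The interval (-0.05125, 0.05525) contains 0, so the difference is not significant.

not significant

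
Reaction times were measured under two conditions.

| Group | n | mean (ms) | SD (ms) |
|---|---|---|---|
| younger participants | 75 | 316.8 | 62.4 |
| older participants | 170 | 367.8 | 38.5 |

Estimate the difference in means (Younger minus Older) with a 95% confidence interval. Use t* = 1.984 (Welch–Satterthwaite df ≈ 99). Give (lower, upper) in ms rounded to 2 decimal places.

Standard errors of each mean: 62.4/√75 = 7.2053 and 38.5/√170 = 2.9528.
SE(x̄₁ − x̄₂) = √(7.2053² + 2.9528²) = 7.7869 for independent samples with unequal variances.
With t* = 1.984, the margin is 1.984 × 7.7869 = 15.4492.
x̄₁ − x̄₂ = 316.8 − 367.8 = -51.0000; the interval is -51.0000 ± 15.4492 = (-66.45, -35.55).

(-66.45, -35.55)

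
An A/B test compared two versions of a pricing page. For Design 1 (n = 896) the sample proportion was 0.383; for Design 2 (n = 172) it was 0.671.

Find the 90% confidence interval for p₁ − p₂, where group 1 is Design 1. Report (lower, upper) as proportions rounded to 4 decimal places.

(-0.3527, -0.2233)

The two standard errors are √(0.3830×0.6170/896) = 0.01624 and √(0.6710×0.3290/172) = 0.03583.
Because the samples are independent, SE_diff = √(0.01624² + 0.03583²) = 0.03934.
Using z* = 1.645 for 90%, ME = 1.645 × 0.03934 = 0.06471.
p̂₁ − p̂₂ = -0.2880; interval -0.2880 ± 0.06471 gives (-0.3527, -0.2233).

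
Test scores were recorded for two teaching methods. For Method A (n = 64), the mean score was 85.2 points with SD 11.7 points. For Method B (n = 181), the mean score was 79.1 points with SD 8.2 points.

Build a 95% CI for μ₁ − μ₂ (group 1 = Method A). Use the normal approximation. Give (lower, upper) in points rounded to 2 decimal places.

(2.99, 9.21)

Per-group SEs: s₁/√n₁ = 11.7/√64 = 1.4625, s₂/√n₂ = 8.2/√181 = 0.6095.
Unpooled SE of the difference: √(2.13890625 + 0.37149025) = 1.5844.
Margin of error = z* · SE = 1.960 × 1.5844 = 3.1054.
x̄₁ − x̄₂ = 85.2 − 79.1 = 6.1000.
CI: 6.1000 ± 3.1054 = (2.99, 9.21).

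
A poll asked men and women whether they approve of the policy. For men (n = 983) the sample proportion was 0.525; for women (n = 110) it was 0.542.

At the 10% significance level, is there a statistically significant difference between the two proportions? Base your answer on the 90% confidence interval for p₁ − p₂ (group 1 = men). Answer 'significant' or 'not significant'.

not significant

SE₁ = √(p̂₁(1−p̂₁)/n₁) = √(0.5250·0.4750/983) = 0.01593; SE₂ = √(0.5420·0.4580/110) = 0.04750.
Independent samples: SE of the difference = √(SE₁² + SE₂²) = √(0.0002537649 + 0.00225625) = 0.05010.
z* for 90% confidence is 1.645, so the margin of error is 1.645 × 0.05010 = 0.08241.
Point estimate p̂₁ − p̂₂ = 0.5250 − 0.5420 = -0.0170.
-0.0170 ± 0.08241 → (-0.09941, 0.06541).
The interval (-0.09941, 0.06541) contains 0, so the difference is not significant.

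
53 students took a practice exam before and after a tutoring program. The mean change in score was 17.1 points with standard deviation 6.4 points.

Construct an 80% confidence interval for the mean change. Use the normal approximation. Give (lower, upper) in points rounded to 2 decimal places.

(15.97, 18.23)

This is a matched-pairs design, so SE = s_d/√n = 6.4/√53 = 0.8791.
Margin = 1.282 × 0.8791 = 1.1270; the interval is 17.1 ± 1.1270 = (15.97, 18.23).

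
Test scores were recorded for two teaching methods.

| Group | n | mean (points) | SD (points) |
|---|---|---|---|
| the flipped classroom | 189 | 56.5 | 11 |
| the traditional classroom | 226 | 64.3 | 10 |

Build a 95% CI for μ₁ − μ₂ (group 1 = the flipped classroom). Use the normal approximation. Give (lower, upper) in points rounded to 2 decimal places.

SE₁ = s₁/√n₁ = 11/√189 = 0.8001; SE₂ = 10/√226 = 0.6652.
Independent samples, unequal variances: SE_diff = √(SE₁² + SE₂²) = √(0.64016001 + 0.44249104) = 1.0405.
z* = 1.960, so margin of error = 1.960 × 1.0405 = 2.0394.
Difference in means = 56.5 − 64.3 = -7.8000.
-7.8000 ± 2.0394 → (-9.84, -5.76).

(-9.84, -5.76)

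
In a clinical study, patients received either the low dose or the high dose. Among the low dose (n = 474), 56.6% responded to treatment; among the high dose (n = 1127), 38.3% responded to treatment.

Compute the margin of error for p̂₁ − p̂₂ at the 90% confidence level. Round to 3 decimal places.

The two standard errors are √(0.5660×0.4340/474) = 0.02276 and √(0.3830×0.6170/1127) = 0.01448.
Because the samples are independent, SE_diff = √(0.02276² + 0.01448²) = 0.02698.
Using z* = 1.645 for 90%, ME = 1.645 × 0.02698 = 0.04438.

0.044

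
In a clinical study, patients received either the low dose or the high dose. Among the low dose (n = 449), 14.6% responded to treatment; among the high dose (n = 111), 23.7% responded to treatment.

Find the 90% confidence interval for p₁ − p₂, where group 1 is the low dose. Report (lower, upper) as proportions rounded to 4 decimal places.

The two standard errors are √(0.1460×0.8540/449) = 0.01666 and √(0.2370×0.7630/111) = 0.04036.
Because the samples are independent, SE_diff = √(0.01666² + 0.04036²) = 0.04366.
Using z* = 1.645 for 90%, ME = 1.645 × 0.04366 = 0.07182.
p̂₁ − p̂₂ = -0.0910; interval -0.0910 ± 0.07182 gives (-0.1628, -0.0192).

(-0.1628, -0.0192)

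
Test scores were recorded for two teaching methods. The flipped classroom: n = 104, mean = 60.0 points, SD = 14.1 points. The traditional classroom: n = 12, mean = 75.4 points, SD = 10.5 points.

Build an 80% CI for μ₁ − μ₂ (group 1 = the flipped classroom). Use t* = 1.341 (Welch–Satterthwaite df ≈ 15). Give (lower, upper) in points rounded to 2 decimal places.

(-19.87, -10.93)

Per-group SEs: s₁/√n₁ = 14.1/√104 = 1.3826, s₂/√n₂ = 10.5/√12 = 3.0311.
Unpooled SE of the difference: √(1.91158276 + 9.18756721) = 3.3315.
Margin of error = t* · SE = 1.341 × 3.3315 = 4.4675.
x̄₁ − x̄₂ = 60.0 − 75.4 = -15.4000.
CI: -15.4000 ± 4.4675 = (-19.87, -10.93).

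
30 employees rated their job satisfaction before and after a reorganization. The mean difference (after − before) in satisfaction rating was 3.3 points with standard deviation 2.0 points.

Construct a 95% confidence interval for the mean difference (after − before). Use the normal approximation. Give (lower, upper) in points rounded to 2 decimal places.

Paired design: SE = s_d/√n = 2.0/√30 = 0.3651.
z* = 1.960; margin of error = 1.960 × 0.3651 = 0.7156.
3.3 ± 0.7156 → (2.58, 4.02).

(2.58, 4.02)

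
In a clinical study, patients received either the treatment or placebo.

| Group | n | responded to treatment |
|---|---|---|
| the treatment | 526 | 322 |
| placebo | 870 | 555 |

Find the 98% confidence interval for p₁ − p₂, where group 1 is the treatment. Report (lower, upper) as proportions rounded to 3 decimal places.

First, p̂₁ = 322/526 = 0.6122; p̂₂ = 555/870 = 0.6379.
The two standard errors are √(0.6122×0.3878/526) = 0.02125 and √(0.6379×0.3621/870) = 0.01629.
Because the samples are independent, SE_diff = √(0.02125² + 0.01629²) = 0.02678.
Using z* = 2.326 for 98%, ME = 2.326 × 0.02678 = 0.06229.
p̂₁ − p̂₂ = -0.0257; interval -0.0257 ± 0.06229 gives (-0.088, 0.037).

(-0.088, 0.037)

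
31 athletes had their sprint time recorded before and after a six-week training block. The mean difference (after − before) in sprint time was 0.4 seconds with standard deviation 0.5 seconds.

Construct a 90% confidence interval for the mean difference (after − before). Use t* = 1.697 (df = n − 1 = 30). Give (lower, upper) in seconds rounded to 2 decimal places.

Paired design: SE = s_d/√n = 0.5/√31 = 0.0898.
t* = 1.697; margin of error = 1.697 × 0.0898 = 0.1524.
0.4 ± 0.1524 → (0.25, 0.55).

(0.25, 0.55)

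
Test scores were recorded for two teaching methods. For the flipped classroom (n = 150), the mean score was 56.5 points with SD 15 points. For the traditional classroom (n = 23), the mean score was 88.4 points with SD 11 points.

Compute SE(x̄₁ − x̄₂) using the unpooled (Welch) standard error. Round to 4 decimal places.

2.6002

SE₁ = s₁/√n₁ = 15/√150 = 1.2247; SE₂ = 11/√23 = 2.2937.
Independent samples, unequal variances: SE_diff = √(SE₁² + SE₂²) = √(1.49989009 + 5.26105969) = 2.6002.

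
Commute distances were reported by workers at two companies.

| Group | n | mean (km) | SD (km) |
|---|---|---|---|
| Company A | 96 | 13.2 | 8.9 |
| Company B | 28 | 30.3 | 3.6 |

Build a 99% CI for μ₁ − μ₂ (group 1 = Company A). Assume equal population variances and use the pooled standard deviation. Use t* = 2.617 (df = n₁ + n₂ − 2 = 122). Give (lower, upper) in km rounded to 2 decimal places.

s_p = √[((n₁−1)s₁² + (n₂−1)s₂²)/(n₁+n₂−2)] = √[(95·8.9² + 27·3.6²)/122] = 8.0342.
SE = 8.0342·√(1/96 + 1/28) = 1.7256.
With t* = 2.617, margin = 2.617 × 1.7256 = 4.5159.
x̄₁ − x̄₂ = 13.2 − 30.3 = -17.1000; interval -17.1000 ± 4.5159 = (-21.62, -12.58).

(-21.62, -12.58)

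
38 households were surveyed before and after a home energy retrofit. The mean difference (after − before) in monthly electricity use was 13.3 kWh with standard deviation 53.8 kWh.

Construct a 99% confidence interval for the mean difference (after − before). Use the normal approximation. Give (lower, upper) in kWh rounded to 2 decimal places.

(-9.18, 35.78)

This is a matched-pairs design, so SE = s_d/√n = 53.8/√38 = 8.7275.
Margin = 2.576 × 8.7275 = 22.4820; the interval is 13.3 ± 22.4820 = (-9.18, 35.78).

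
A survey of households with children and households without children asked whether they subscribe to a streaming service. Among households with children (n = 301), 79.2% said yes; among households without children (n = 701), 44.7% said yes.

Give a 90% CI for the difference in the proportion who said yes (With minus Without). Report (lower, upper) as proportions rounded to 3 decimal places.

(0.296, 0.394)

Each SE is √(p̂(1−p̂)/n): √(0.7920·0.2080/301) = 0.02339 and √(0.4470·0.5530/701) = 0.01878.
SE(p̂₁ − p̂₂) = √(SE₁² + SE₂²) = √(0.0005470921 + 0.0003526884) = 0.03000, since the two samples are independent.
At 90% confidence z* = 1.645; margin = 1.645 × 0.03000 = 0.04935.
The difference is 0.7920 − 0.4470 = 0.3450, so the interval is 0.3450 ± 0.04935 = (0.296, 0.394).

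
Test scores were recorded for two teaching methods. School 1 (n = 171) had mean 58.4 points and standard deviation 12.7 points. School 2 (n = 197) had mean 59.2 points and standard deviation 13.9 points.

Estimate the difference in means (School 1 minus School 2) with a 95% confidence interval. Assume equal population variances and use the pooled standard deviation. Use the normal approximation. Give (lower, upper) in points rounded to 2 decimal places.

(-3.54, 1.94)

s_p = √[((n₁−1)s₁² + (n₂−1)s₂²)/(n₁+n₂−2)] = √[(170·12.7² + 196·13.9²)/366] = 13.3560.
SE = 13.3560·√(1/171 + 1/197) = 1.3959.
With z* = 1.960, margin = 1.960 × 1.3959 = 2.7360.
x̄₁ − x̄₂ = 58.4 − 59.2 = -0.8000; interval -0.8000 ± 2.7360 = (-3.54, 1.94).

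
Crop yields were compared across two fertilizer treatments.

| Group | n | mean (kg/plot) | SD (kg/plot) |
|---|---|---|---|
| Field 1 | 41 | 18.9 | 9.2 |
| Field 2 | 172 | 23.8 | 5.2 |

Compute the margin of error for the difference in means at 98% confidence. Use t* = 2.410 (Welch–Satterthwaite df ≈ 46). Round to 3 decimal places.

Standard errors of each mean: 9.2/√41 = 1.4368 and 5.2/√172 = 0.3965.
SE(x̄₁ − x̄₂) = √(1.4368² + 0.3965²) = 1.4905 for independent samples with unequal variances.
With t* = 2.410, the margin is 2.410 × 1.4905 = 3.5921.

3.592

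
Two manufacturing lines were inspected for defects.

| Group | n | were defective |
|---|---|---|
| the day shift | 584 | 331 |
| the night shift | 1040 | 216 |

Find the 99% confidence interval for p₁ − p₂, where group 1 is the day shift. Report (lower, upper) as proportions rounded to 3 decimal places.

(0.297, 0.421)

Sample proportions: 331/584 = 0.5668, 216/1040 = 0.2077.
Each SE is √(p̂(1−p̂)/n): √(0.5668·0.4332/584) = 0.02050 and √(0.2077·0.7923/1040) = 0.01258.
SE(p̂₁ − p̂₂) = √(SE₁² + SE₂²) = √(0.00042025 + 0.0001582564) = 0.02405, since the two samples are independent.
At 99% confidence z* = 2.576; margin = 2.576 × 0.02405 = 0.06195.
The difference is 0.5668 − 0.2077 = 0.3591, so the interval is 0.3591 ± 0.06195 = (0.297, 0.421).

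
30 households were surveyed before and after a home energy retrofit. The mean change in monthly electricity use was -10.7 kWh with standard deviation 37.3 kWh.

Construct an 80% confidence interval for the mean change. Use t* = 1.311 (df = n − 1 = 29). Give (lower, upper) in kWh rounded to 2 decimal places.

(-19.63, -1.77)

This is a matched-pairs design, so SE = s_d/√n = 37.3/√30 = 6.8100.
Margin = 1.311 × 6.8100 = 8.9279; the interval is -10.7 ± 8.9279 = (-19.63, -1.77).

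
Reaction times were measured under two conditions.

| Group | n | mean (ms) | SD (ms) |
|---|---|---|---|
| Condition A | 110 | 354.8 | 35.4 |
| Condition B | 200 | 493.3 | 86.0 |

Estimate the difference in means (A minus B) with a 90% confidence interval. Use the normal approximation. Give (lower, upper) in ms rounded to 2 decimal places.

(-149.94, -127.06)

SE₁ = s₁/√n₁ = 35.4/√110 = 3.3753; SE₂ = 86.0/√200 = 6.0811.
Independent samples, unequal variances: SE_diff = √(SE₁² + SE₂²) = √(11.39265009 + 36.97977721) = 6.9550.
z* = 1.645, so margin of error = 1.645 × 6.9550 = 11.4410.
Difference in means = 354.8 − 493.3 = -138.5000.
-138.5000 ± 11.4410 → (-149.94, -127.06).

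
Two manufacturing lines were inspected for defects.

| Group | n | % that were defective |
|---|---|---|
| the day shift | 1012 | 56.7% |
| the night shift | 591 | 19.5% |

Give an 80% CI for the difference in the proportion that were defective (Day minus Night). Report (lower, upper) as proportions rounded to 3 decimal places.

The two standard errors are √(0.5670×0.4330/1012) = 0.01558 and √(0.1950×0.8050/591) = 0.01630.
Because the samples are independent, SE_diff = √(0.01558² + 0.01630²) = 0.02255.
Using z* = 1.282 for 80%, ME = 1.282 × 0.02255 = 0.02891.
p̂₁ − p̂₂ = 0.3720; interval 0.3720 ± 0.02891 gives (0.343, 0.401).

(0.343, 0.401)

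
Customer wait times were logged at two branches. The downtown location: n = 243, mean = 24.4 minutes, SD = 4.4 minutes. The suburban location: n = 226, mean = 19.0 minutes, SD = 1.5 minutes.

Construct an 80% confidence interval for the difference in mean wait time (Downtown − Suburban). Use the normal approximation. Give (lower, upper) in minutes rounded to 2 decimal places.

Per-group SEs: s₁/√n₁ = 4.4/√243 = 0.2823, s₂/√n₂ = 1.5/√226 = 0.0998.
Unpooled SE of the difference: √(0.07969329 + 0.00996004) = 0.2994.
Margin of error = z* · SE = 1.282 × 0.2994 = 0.3838.
x̄₁ − x̄₂ = 24.4 − 19.0 = 5.4000.
CI: 5.4000 ± 0.3838 = (5.02, 5.78).

(5.02, 5.78)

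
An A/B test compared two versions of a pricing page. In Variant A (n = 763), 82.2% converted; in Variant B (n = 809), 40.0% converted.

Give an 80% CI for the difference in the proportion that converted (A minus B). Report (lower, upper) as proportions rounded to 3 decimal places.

(0.394, 0.450)

Each SE is √(p̂(1−p̂)/n): √(0.8220·0.1780/763) = 0.01385 and √(0.4000·0.6000/809) = 0.01722.
SE(p̂₁ − p̂₂) = √(SE₁² + SE₂²) = √(0.0001918225 + 0.0002965284) = 0.02210, since the two samples are independent.
At 80% confidence z* = 1.282; margin = 1.282 × 0.02210 = 0.02833.
The difference is 0.8220 − 0.4000 = 0.4220, so the interval is 0.4220 ± 0.02833 = (0.394, 0.450).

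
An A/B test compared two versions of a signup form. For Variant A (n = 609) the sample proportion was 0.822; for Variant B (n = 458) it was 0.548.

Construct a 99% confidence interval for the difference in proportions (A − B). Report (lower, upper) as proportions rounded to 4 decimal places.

(0.2020, 0.3460)

The two standard errors are √(0.8220×0.1780/609) = 0.01550 and √(0.5480×0.4520/458) = 0.02326.
Because the samples are independent, SE_diff = √(0.01550² + 0.02326²) = 0.02795.
Using z* = 2.576 for 99%, ME = 2.576 × 0.02795 = 0.07200.
p̂₁ − p̂₂ = 0.2740; interval 0.2740 ± 0.07200 gives (0.2020, 0.3460).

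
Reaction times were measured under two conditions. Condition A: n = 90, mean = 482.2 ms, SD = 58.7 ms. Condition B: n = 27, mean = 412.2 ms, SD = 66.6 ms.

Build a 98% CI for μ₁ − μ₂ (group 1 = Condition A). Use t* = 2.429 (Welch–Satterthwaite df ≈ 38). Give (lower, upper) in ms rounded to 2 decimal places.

(35.43, 104.57)

Per-group SEs: s₁/√n₁ = 58.7/√90 = 6.1875, s₂/√n₂ = 66.6/√27 = 12.8172.
Unpooled SE of the difference: √(38.28515625 + 164.28061584) = 14.2326.
Margin of error = t* · SE = 2.429 × 14.2326 = 34.5710.
x̄₁ − x̄₂ = 482.2 − 412.2 = 70.0000.
CI: 70.0000 ± 34.5710 = (35.43, 104.57).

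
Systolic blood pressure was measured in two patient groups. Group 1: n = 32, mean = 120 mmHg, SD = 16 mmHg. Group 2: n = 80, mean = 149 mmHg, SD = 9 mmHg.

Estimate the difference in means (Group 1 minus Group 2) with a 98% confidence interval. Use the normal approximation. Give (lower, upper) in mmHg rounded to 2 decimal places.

SE₁ = s₁/√n₁ = 16/√32 = 2.8284; SE₂ = 9/√80 = 1.0062.
Independent samples, unequal variances: SE_diff = √(SE₁² + SE₂²) = √(7.99984656 + 1.01243844) = 3.0020.
z* = 2.326, so margin of error = 2.326 × 3.0020 = 6.9827.
Difference in means = 120 − 149 = -29.0000.
-29.0000 ± 6.9827 → (-35.98, -22.02).

(-35.98, -22.02)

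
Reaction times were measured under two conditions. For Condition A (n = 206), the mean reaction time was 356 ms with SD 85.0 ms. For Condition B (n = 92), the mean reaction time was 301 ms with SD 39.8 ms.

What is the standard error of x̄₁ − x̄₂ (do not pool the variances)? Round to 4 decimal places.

Per-group SEs: s₁/√n₁ = 85.0/√206 = 5.9222, s₂/√n₂ = 39.8/√92 = 4.1494.
Unpooled SE of the difference: √(35.07245284 + 17.21752036) = 7.2312.

7.2312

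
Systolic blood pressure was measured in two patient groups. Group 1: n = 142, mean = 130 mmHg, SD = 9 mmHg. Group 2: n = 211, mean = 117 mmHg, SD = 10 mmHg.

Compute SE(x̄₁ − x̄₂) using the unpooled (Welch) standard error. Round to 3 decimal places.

Per-group SEs: s₁/√n₁ = 9/√142 = 0.7553, s₂/√n₂ = 10/√211 = 0.6884.
Unpooled SE of the difference: √(0.57047809 + 0.47389456) = 1.0219.

1.022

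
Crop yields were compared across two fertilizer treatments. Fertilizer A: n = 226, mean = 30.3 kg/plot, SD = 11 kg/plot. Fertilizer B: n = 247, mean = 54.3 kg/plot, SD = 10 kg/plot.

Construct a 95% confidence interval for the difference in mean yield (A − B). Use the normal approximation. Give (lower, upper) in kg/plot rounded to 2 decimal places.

(-25.90, -22.10)

Per-group SEs: s₁/√n₁ = 11/√226 = 0.7317, s₂/√n₂ = 10/√247 = 0.6363.
Unpooled SE of the difference: √(0.53538489 + 0.40487769) = 0.9697.
Margin of error = z* · SE = 1.960 × 0.9697 = 1.9006.
x̄₁ − x̄₂ = 30.3 − 54.3 = -24.0000.
CI: -24.0000 ± 1.9006 = (-25.90, -22.10).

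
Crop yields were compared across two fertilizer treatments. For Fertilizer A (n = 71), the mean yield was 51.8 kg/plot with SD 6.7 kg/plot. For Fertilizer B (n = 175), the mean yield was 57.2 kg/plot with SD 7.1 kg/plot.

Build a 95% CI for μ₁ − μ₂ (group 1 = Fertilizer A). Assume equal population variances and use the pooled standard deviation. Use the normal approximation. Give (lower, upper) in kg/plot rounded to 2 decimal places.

Pooled variance s_p² = [70·6.7² + 174·7.1²] / (71+175−2) = 48.8264, so s_p = 6.9876.
SE_diff = s_p·√(1/n₁ + 1/n₂) = 6.9876·√(1/71 + 1/175) = 0.9832.
z* = 1.960; margin = 1.960 × 0.9832 = 1.9271.
Difference = 51.8 − 57.2 = -5.4000.
-5.4000 ± 1.9271 → (-7.33, -3.47).

(-7.33, -3.47)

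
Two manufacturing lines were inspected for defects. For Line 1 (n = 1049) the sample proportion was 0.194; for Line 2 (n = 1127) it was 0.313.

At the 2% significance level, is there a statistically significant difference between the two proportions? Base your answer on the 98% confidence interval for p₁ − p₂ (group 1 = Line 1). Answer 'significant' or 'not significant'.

Each SE is √(p̂(1−p̂)/n): √(0.1940·0.8060/1049) = 0.01221 and √(0.3130·0.6870/1127) = 0.01381.
SE(p̂₁ − p̂₂) = √(SE₁² + SE₂²) = √(0.0001490841 + 0.0001907161) = 0.01843, since the two samples are independent.
At 98% confidence z* = 2.326; margin = 2.326 × 0.01843 = 0.04287.
The difference is 0.1940 − 0.3130 = -0.1190, so the interval is -0.1190 ± 0.04287 = (-0.16187, -0.07613).
The interval (-0.16187, -0.07613) does not contain 0, so the difference is significant.

significant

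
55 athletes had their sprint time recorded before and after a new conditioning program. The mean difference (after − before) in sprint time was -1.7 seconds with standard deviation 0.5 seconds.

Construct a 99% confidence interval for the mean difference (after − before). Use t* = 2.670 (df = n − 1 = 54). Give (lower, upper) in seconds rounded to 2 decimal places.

(-1.88, -1.52)

This is a matched-pairs design, so SE = s_d/√n = 0.5/√55 = 0.0674.
Margin = 2.670 × 0.0674 = 0.1800; the interval is -1.7 ± 0.1800 = (-1.88, -1.52).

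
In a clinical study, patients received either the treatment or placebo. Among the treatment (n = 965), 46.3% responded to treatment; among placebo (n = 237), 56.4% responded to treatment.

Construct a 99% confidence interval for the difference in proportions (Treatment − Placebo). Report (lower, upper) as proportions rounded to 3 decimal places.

SE₁ = √(p̂₁(1−p̂₁)/n₁) = √(0.4630·0.5370/965) = 0.01605; SE₂ = √(0.5640·0.4360/237) = 0.03221.
Independent samples: SE of the difference = √(SE₁² + SE₂²) = √(0.0002576025 + 0.0010374841) = 0.03599.
z* for 99% confidence is 2.576, so the margin of error is 2.576 × 0.03599 = 0.09271.
Point estimate p̂₁ − p̂₂ = 0.4630 − 0.5640 = -0.1010.
-0.1010 ± 0.09271 → (-0.194, -0.008).

(-0.194, -0.008)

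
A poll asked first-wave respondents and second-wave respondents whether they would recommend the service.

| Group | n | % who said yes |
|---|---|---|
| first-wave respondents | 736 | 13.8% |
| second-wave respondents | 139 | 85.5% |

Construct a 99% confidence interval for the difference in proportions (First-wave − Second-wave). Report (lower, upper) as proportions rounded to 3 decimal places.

(-0.801, -0.633)

Each SE is √(p̂(1−p̂)/n): √(0.1380·0.8620/736) = 0.01271 and √(0.8550·0.1450/139) = 0.02986.
SE(p̂₁ − p̂₂) = √(SE₁² + SE₂²) = √(0.0001615441 + 0.0008916196) = 0.03245, since the two samples are independent.
At 99% confidence z* = 2.576; margin = 2.576 × 0.03245 = 0.08359.
The difference is 0.1380 − 0.8550 = -0.7170, so the interval is -0.7170 ± 0.08359 = (-0.801, -0.633).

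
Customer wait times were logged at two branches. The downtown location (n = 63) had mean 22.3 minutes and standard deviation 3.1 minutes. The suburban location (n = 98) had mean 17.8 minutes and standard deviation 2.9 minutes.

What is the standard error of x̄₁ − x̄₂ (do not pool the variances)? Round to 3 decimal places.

0.488

Standard errors of each mean: 3.1/√63 = 0.3906 and 2.9/√98 = 0.2929.
SE(x̄₁ − x̄₂) = √(0.3906² + 0.2929²) = 0.4882 for independent samples with unequal variances.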